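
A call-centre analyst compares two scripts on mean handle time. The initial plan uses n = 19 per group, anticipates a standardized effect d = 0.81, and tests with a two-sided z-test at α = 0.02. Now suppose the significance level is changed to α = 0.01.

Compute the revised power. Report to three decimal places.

Power ≈ 0.468

δ = d·√(n/2) = 0.81 × √(19/2) = 2.4966 (unchanged). New critical value: z_{0.005} = 2.576.
Revised power = Φ(δ − 2.576) + Φ(−δ − 2.576) = Φ(-0.079) + Φ(-5.072) = 0.4684 + 0.0000 = 0.4684.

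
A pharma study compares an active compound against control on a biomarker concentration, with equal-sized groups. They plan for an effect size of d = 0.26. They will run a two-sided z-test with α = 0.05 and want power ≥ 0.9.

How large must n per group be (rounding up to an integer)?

For power 0.9 need Φ(δ − z_{0.025}) = 0.9, so δ = z_{0.025} + z_{0.10} = 1.960 + 1.282 = 3.242.
(For δ > 0 the lower-tail rejection region contributes negligibly to power, so the one-term inversion is standard.)
δ = d·√(n/2) ⇒ n = 2(δ/d)² = 2 × (3.242 / 0.26)² = 310.87.
Rounding up, n = 311 per group.

n = 311 per group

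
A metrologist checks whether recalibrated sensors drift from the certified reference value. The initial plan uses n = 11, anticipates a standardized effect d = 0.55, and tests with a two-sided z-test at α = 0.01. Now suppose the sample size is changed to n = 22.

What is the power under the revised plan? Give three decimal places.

Power ≈ 0.502

With n = 22: δ = d·√n = 0.55 × √22 = 2.5797. Critical value z_{0.005} = 2.576.
Revised power = Φ(δ − 2.576) + Φ(−δ − 2.576) = Φ(0.004) + Φ(-5.156) = 0.5016 + 0.0000 = 0.5016.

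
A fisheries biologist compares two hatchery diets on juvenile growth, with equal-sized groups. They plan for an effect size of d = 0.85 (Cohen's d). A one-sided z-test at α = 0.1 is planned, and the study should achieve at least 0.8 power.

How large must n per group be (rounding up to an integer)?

Set Φ(δ − 1.282) = 0.8; then δ − 1.282 = Φ⁻¹(0.8) = 0.842, giving δ = 2.123.
δ = d·√(n/2) ⇒ n = 2(δ/d)² = 2 × (2.123 / 0.85)² = 12.48.
Rounding up, n = 13 per group.

n = 13 per group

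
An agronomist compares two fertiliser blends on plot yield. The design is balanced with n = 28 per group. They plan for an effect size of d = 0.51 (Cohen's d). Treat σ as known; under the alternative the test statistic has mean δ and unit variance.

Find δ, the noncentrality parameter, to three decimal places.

δ = d·√(n/2) = 0.51 × √(28/2) = 1.9082

δ ≈ 1.908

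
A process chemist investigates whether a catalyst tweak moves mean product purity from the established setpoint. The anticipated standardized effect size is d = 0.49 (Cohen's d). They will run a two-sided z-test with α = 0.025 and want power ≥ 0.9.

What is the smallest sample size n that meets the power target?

n = 52

Set Φ(δ − 2.241) = 0.9; then δ − 2.241 = Φ⁻¹(0.9) = 1.282, giving δ = 3.523.
(The Φ(−δ − z_{α/2}) term is vanishingly small for δ > 0 and is dropped in the standard sample-size formula.)
δ = d·√n ⇒ n = (δ/d)² = (3.523 / 0.49)² = 51.69.
Round up to the next whole unit.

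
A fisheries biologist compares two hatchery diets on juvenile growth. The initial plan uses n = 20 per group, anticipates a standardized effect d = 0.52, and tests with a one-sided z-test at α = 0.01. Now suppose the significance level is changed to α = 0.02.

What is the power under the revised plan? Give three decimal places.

δ = d·√(n/2) = 0.52 × √(20/2) = 1.6444 (unchanged). New critical value: z_{0.02} = 2.054.
Revised power = P(Z > 2.054 − δ) = Φ(-0.409) = 0.3411.

Power ≈ 0.341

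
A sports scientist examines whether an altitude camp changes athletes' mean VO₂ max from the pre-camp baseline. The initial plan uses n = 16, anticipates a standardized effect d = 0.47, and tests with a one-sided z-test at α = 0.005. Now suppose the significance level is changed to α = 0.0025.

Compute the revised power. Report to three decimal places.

δ = d·√n = 0.47 × √16 = 1.8800 (unchanged). New critical value: z_{0.0025} = 2.807.
Revised power = Φ(δ − 2.807) = Φ(-0.927) = 0.1770.

Power ≈ 0.177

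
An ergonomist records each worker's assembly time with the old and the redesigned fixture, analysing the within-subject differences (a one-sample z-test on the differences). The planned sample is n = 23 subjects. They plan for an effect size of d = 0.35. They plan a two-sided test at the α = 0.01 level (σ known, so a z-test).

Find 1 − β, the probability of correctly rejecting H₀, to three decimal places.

Power ≈ 0.185

Noncentrality parameter: δ = d·√n = 0.35 × √23 = 1.6785
Two-sided α = 0.01 → critical value z_{0.005} = 2.576.
Power = Φ(δ − 2.576) + Φ(−δ − 2.576) = Φ(-0.897) + Φ(-4.254) = 0.1848 + 0.0000 = 0.1848.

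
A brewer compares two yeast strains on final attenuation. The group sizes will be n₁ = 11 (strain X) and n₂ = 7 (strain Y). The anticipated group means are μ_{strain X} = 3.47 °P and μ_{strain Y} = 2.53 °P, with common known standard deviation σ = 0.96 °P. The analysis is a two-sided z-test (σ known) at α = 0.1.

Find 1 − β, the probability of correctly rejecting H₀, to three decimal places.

Power ≈ 0.648

Standardized effect: d = |μ_{strain X} − μ_{strain Y}| / σ = |3.47 − 2.53| / 0.96 = 0.9792
Noncentrality parameter: δ = d / √(1/n₁ + 1/n₂) = 0.9792 / √(1/11 + 1/7) = 2.0252
Two-sided α = 0.1 → critical value z_{0.05} = 1.645.
Power = Φ(δ − 1.645) + Φ(−δ − 1.645) = Φ(0.380) + Φ(-3.670) = 0.6482 + 0.0001 = 0.6483.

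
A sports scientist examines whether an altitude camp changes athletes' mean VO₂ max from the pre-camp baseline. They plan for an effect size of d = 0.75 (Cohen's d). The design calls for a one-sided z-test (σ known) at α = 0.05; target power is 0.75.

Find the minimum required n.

n = 10

For power 0.75 need Φ(δ − z_{0.05}) = 0.75, so δ = z_{0.05} + z_{0.25} = 1.645 + 0.674 = 2.319.
δ = d·√n ⇒ n = (δ/d)² = (2.319 / 0.75)² = 9.56.
Rounding up, n = 10.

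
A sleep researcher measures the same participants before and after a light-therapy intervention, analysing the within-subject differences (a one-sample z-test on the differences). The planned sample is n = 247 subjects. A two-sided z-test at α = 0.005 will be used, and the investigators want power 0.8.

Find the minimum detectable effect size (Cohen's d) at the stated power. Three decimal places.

Need Φ(δ − 2.807) = 0.8, so δ = 2.807 + 0.842 = 3.649.
(Lower-tail contribution to power is negligible for δ > 0.)
δ = d·√n ⇒ d = δ/√n = 3.649/√247 = 0.2322.

d ≈ 0.232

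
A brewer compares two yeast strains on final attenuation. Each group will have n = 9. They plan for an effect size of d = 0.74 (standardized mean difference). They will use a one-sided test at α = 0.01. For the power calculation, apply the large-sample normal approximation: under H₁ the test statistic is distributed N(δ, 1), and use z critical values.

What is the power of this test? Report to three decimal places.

Power ≈ 0.225

Noncentrality parameter: δ = d·√(n/2) = 0.74 × √(9/2) = 1.5698
Critical value for a one-sided test at α = 0.01: z_α = 2.326.
Power = P(Z > 2.326 − δ) = Φ(-0.757) = 0.2247.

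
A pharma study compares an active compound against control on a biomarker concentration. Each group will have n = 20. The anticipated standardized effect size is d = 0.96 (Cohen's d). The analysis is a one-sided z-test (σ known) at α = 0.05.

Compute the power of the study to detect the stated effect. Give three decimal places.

Noncentrality parameter: δ = d·√(n/2) = 0.96 × √(20/2) = 3.0358
One-sided α = 0.05 → critical value z_{0.05} = 1.645.
Power = P(Z > 1.645 − δ) = Φ(1.391) = 0.9179.

Power ≈ 0.918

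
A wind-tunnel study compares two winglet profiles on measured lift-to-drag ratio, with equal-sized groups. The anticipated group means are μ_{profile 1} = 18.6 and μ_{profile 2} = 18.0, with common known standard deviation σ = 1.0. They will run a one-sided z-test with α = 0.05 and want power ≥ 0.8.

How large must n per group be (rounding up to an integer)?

n = 35 per group

Standardized effect: d = |μ_{profile 1} − μ_{profile 2}| / σ = |18.6 − 18.0| / 1.0 = 0.6000
For power 0.8 need Φ(δ − z_{0.05}) = 0.8, so δ = z_{0.05} + z_{0.20} = 1.645 + 0.842 = 2.486.
δ = d·√(n/2) ⇒ n = 2(δ/d)² = 2 × (2.486 / 0.6000)² = 34.35.
Round up to the next whole unit.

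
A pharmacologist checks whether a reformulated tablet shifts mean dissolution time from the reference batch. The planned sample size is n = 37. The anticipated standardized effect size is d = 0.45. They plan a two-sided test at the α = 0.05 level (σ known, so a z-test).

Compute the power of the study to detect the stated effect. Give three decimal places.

Power ≈ 0.782

Noncentrality parameter: δ = d·√n = 0.45 × √37 = 2.7372
Two-sided α = 0.05 → critical value z_{0.025} = 1.960.
Power = Φ(δ − 1.960) + Φ(−δ − 1.960) = Φ(0.777) + Φ(-4.697) = 0.7815 + 0.0000 = 0.7815.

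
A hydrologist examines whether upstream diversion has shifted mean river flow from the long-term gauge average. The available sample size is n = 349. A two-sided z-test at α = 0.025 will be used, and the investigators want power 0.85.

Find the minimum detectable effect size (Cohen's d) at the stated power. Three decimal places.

Required noncentrality: δ = z_{0.0125} + z_{0.15} = 2.241 + 1.036 = 3.278.
(The second rejection-region term Φ(−δ − z_{α/2}) is negligible and dropped.)
δ = d·√n ⇒ d = δ/√n = 3.278/√349 = 0.1755.

d ≈ 0.175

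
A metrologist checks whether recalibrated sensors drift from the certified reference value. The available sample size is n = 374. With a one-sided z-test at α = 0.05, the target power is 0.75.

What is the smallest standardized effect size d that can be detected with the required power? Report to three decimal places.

d ≈ 0.120

Need Φ(δ − 1.645) = 0.75, so δ = 1.645 + 0.674 = 2.319.
δ = d·√n ⇒ d = δ/√n = 2.319/√374 = 0.1199.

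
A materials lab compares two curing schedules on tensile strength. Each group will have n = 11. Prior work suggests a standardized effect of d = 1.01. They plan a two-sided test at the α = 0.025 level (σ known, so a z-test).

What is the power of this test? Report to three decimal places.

Power ≈ 0.551

Noncentrality parameter: δ = d·√(n/2) = 1.01 × √(11/2) = 2.3687
Two-sided α = 0.025 → critical value z_{0.0125} = 2.241.
Power = Φ(δ − 2.241) + Φ(−δ − 2.241) = Φ(0.127) + Φ(-4.610) = 0.5506 + 0.0000 = 0.5506.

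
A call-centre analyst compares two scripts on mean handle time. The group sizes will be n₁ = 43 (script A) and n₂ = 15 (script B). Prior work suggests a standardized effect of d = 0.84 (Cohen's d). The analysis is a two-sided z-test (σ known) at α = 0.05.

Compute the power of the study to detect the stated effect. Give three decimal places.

Noncentrality parameter: δ = d / √(1/n₁ + 1/n₂) = 0.84 / √(1/43 + 1/15) = 2.8012
Critical value for a two-sided test at α = 0.05: z_{α/2} = 1.960.
Power = Φ(δ − 1.960) + Φ(−δ − 1.960) = Φ(0.841) + Φ(-4.761) = 0.7999 + 0.0000 = 0.7999.

Power ≈ 0.800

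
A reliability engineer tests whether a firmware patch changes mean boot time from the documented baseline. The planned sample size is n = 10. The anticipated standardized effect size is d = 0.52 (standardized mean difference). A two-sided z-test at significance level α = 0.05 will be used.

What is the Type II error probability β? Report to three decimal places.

β ≈ 0.624

Noncentrality parameter: δ = d·√n = 0.52 × √10 = 1.6444
Two-sided α = 0.05 → critical value z_{0.025} = 1.960.
Power = Φ(δ − 1.960) + Φ(−δ − 1.960) = Φ(-0.316) + Φ(-3.604) = 0.3762 + 0.0002 = 0.3763.
Type II error: β = 1 − power = 1 − 0.3763 = 0.6237.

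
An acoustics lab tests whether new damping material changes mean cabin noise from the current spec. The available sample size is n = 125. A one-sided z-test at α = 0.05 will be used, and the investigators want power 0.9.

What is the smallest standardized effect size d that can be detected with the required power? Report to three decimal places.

Required noncentrality: δ = z_{0.05} + z_{0.10} = 1.645 + 1.282 = 2.926.
δ = d·√n ⇒ d = δ/√n = 2.926/√125 = 0.2617.

d ≈ 0.262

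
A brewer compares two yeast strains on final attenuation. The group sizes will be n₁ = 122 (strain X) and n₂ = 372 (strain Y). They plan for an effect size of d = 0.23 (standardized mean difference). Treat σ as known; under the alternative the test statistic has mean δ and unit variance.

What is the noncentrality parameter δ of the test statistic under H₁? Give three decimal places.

The noncentrality parameter scales effect size by the design's sample-size factor: δ = d / √(1/n₁ + 1/n₂) = 0.23 / √(1/122 + 1/372) = 2.2045

δ ≈ 2.205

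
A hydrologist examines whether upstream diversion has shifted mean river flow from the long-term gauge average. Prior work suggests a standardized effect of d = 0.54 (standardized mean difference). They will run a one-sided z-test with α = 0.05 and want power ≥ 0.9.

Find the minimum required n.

Set Φ(δ − 1.645) = 0.9; then δ − 1.645 = Φ⁻¹(0.9) = 1.282, giving δ = 2.926.
δ = d·√n ⇒ n = (δ/d)² = (2.926 / 0.54)² = 29.37.
Rounding up, n = 30.

n = 30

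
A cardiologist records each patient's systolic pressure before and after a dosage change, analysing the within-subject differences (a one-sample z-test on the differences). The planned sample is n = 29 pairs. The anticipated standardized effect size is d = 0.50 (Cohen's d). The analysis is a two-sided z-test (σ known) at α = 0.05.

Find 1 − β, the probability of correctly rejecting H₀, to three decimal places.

Power ≈ 0.768

Noncentrality parameter: δ = d·√n = 0.50 × √29 = 2.6926
Critical value for a two-sided test at α = 0.05: z_{α/2} = 1.960.
Power = Φ(δ − 1.960) + Φ(−δ − 1.960) = Φ(0.733) + Φ(-4.653) = 0.7681 + 0.0000 = 0.7681.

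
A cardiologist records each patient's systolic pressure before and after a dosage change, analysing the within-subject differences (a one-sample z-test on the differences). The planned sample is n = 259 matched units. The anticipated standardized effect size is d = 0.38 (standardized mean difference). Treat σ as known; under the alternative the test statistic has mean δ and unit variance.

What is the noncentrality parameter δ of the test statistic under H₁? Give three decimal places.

δ = d·√n = 0.38 × √259 = 6.1155

δ ≈ 6.116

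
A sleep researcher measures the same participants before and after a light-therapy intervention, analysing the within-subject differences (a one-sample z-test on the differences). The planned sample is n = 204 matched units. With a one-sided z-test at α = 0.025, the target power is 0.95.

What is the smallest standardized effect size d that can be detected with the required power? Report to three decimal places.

d ≈ 0.252

Required noncentrality: δ = z_{0.025} + z_{0.05} = 1.960 + 1.645 = 3.605.
δ = d·√n ⇒ d = δ/√n = 3.605/√204 = 0.2524.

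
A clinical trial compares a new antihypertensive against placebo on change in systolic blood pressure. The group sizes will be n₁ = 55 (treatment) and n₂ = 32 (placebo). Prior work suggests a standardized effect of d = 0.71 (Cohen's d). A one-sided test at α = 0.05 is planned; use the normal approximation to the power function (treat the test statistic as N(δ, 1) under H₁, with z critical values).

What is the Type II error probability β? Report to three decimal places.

Noncentrality parameter: δ = d / √(1/n₁ + 1/n₂) = 0.71 / √(1/55 + 1/32) = 3.1934
One-sided α = 0.05 → critical value z_{0.05} = 1.645.
Power = P(Z > 1.645 − δ) = Φ(1.549) = 0.9393.
Type II error: β = 1 − power = 1 − 0.9393 = 0.0607.

β ≈ 0.061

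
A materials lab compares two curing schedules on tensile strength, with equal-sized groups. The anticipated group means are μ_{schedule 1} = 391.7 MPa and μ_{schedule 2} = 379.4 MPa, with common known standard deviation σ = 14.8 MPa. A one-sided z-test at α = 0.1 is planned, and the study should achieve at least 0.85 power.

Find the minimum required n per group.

n = 16 per group

Standardized effect: d = |μ_{schedule 1} − μ_{schedule 2}| / σ = |391.7 − 379.4| / 14.8 = 0.8311
Set Φ(δ − 1.282) = 0.85; then δ − 1.282 = Φ⁻¹(0.85) = 1.036, giving δ = 2.318.
δ = d·√(n/2) ⇒ n = 2(δ/d)² = 2 × (2.318 / 0.8311)² = 15.56.
Round up to the next whole unit.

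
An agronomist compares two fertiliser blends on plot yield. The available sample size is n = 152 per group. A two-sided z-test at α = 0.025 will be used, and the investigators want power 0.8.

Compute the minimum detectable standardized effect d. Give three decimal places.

d ≈ 0.354

Required noncentrality: δ = z_{0.0125} + z_{0.20} = 2.241 + 0.842 = 3.083.
(Lower-tail contribution to power is negligible for δ > 0.)
δ = d·√(n/2) ⇒ d = δ/√(n/2) = 3.083/√(152/2) = 0.3536.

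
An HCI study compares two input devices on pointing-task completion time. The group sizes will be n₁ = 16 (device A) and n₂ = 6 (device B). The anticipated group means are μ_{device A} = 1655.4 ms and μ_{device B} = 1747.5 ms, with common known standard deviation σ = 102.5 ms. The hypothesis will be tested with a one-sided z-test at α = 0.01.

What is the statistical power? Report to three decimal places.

Power ≈ 0.327

Standardized effect: d = |μ_{device A} − μ_{device B}| / σ = |1655.4 − 1747.5| / 102.5 = 0.8985
Noncentrality parameter: δ = d / √(1/n₁ + 1/n₂) = 0.8985 / √(1/16 + 1/6) = 1.8770
Critical value for a one-sided test at α = 0.01: z_α = 2.326.
Power = Φ(δ − 2.326) = Φ(-0.449) = 0.3266.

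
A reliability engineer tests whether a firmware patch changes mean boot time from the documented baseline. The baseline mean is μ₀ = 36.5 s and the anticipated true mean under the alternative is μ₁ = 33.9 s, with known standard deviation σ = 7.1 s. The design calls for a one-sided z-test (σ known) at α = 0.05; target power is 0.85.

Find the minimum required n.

n = 54

Standardized effect: d = |μ₁ − μ₀| / σ = |33.9 − 36.5| / 7.1 = 0.3662
For power 0.85 need Φ(δ − z_{0.05}) = 0.85, so δ = z_{0.05} + z_{0.15} = 1.645 + 1.036 = 2.681.
δ = d·√n ⇒ n = (δ/d)² = (2.681 / 0.3662)² = 53.61.
Rounding up, n = 54.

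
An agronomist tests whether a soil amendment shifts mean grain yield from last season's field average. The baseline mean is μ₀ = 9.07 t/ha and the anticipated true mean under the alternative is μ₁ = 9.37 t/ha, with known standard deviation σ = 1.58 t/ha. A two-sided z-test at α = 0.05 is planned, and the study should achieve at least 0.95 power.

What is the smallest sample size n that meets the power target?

n = 361

Standardized effect: d = |μ₁ − μ₀| / σ = |9.37 − 9.07| / 1.58 = 0.1899
For power 0.95 need Φ(δ − z_{0.025}) = 0.95, so δ = z_{0.025} + z_{0.05} = 1.960 + 1.645 = 3.605.
(The Φ(−δ − z_{α/2}) term is vanishingly small for δ > 0 and is dropped in the standard sample-size formula.)
δ = d·√n ⇒ n = (δ/d)² = (3.605 / 0.1899)² = 360.44.
Round up to the next whole unit.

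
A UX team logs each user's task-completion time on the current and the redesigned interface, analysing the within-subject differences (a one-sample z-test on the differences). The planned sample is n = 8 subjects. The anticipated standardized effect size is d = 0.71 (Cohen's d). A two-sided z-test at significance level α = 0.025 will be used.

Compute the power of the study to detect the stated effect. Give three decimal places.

Power ≈ 0.408

Noncentrality parameter: δ = d·√n = 0.71 × √8 = 2.0082
Critical value for a two-sided test at α = 0.025: z_{α/2} = 2.241.
Power = Φ(δ − 2.241) + Φ(−δ − 2.241) = Φ(-0.233) + Φ(-4.250) = 0.4078 + 0.0000 = 0.4078.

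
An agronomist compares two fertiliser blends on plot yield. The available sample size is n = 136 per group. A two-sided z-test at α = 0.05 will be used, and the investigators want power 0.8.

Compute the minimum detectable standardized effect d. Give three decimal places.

d ≈ 0.340

Need Φ(δ − 1.960) = 0.8, so δ = 1.960 + 0.842 = 2.802.
(The second rejection-region term Φ(−δ − z_{α/2}) is negligible and dropped.)
δ = d·√(n/2) ⇒ d = δ/√(n/2) = 2.802/√(136/2) = 0.3397.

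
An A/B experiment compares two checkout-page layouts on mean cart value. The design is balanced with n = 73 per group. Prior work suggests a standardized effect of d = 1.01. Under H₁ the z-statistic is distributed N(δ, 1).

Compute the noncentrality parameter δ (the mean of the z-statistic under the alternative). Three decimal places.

δ ≈ 6.102

δ = d·√(n/2) = 1.01 × √(73/2) = 6.1019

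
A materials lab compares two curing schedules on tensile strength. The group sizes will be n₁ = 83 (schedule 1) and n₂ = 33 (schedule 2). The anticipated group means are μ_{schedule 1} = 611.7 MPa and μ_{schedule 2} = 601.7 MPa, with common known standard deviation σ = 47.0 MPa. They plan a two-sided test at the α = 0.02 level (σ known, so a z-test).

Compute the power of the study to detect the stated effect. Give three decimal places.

Standardized effect: d = |μ_{schedule 1} − μ_{schedule 2}| / σ = |611.7 − 601.7| / 47.0 = 0.2128
Noncentrality parameter: δ = d / √(1/n₁ + 1/n₂) = 0.2128 / √(1/83 + 1/33) = 1.0339
Critical value for a two-sided test at α = 0.02: z_{α/2} = 2.326.
Power = Φ(δ − 2.326) + Φ(−δ − 2.326) = Φ(-1.292) + Φ(-3.360) = 0.0981 + 0.0004 = 0.0985.

Power ≈ 0.098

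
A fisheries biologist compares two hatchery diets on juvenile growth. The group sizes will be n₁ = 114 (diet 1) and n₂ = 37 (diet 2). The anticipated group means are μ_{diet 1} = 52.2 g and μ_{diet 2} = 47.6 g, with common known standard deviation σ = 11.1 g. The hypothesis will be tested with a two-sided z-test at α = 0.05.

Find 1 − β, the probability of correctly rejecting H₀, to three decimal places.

Standardized effect: d = |μ_{diet 1} − μ_{diet 2}| / σ = |52.2 − 47.6| / 11.1 = 0.4144
Noncentrality parameter: δ = d / √(1/n₁ + 1/n₂) = 0.4144 / √(1/114 + 1/37) = 2.1903
Two-sided α = 0.05 → critical value z_{0.025} = 1.960.
Power = Φ(δ − 1.960) + Φ(−δ − 1.960) = Φ(0.230) + Φ(-4.150) = 0.5911 + 0.0000 = 0.5911.

Power ≈ 0.591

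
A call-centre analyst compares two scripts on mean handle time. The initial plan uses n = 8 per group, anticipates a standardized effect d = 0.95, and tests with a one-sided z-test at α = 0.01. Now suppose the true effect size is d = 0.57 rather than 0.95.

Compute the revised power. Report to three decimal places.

With d = 0.57: δ = d·√(n/2) = 0.57 × √(8/2) = 1.1400. Critical value z_{0.01} = 2.326.
Revised power = Φ(δ − 2.326) = Φ(-1.186) = 0.1177.

Power ≈ 0.118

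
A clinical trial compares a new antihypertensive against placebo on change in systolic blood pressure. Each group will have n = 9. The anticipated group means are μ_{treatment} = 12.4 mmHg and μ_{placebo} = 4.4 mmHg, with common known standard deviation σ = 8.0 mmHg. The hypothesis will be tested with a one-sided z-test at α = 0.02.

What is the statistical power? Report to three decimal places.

Standardized effect: d = |μ_{treatment} − μ_{placebo}| / σ = |12.4 − 4.4| / 8.0 = 1.0000
Noncentrality parameter: λ = d·√(n/2) = 1.0000 × √(9/2) = 2.1213
One-sided α = 0.02 → critical value z_{0.02} = 2.054.
Power = Φ(λ − 2.054) = Φ(0.068) = 0.5269.

Power ≈ 0.527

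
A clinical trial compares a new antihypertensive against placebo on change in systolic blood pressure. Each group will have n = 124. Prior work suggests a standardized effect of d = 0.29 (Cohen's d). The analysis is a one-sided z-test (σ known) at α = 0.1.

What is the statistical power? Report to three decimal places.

Power ≈ 0.842

Noncentrality parameter: δ = d·√(n/2) = 0.29 × √(124/2) = 2.2835
One-sided α = 0.1 → critical value z_{0.1} = 1.282.
Power = Φ(δ − 1.282) = Φ(1.002) = 0.8418.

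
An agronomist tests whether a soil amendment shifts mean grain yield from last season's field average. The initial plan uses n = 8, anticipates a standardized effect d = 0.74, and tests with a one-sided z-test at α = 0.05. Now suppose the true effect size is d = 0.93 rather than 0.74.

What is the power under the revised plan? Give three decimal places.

With d = 0.93: δ = d·√n = 0.93 × √8 = 2.6304. Critical value z_{0.05} = 1.645.
Revised power = Φ(δ − 1.645) = Φ(0.986) = 0.8378.

Power ≈ 0.838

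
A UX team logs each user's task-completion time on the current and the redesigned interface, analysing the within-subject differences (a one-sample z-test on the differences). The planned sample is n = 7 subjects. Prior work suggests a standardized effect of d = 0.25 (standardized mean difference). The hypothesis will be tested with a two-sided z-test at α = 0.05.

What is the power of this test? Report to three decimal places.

Power ≈ 0.101

Noncentrality parameter: δ = d·√n = 0.25 × √7 = 0.6614
Two-sided α = 0.05 → critical value z_{0.025} = 1.960.
Power = Φ(δ − 1.960) + Φ(−δ − 1.960) = Φ(-1.299) + Φ(-2.621) = 0.0971 + 0.0044 = 0.1014.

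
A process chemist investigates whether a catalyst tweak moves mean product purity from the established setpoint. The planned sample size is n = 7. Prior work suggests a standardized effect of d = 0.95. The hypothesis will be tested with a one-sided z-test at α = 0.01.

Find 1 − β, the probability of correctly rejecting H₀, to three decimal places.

Power ≈ 0.574

Noncentrality parameter: δ = d·√n = 0.95 × √7 = 2.5135
Critical value for a one-sided test at α = 0.01: z_α = 2.326.
Power = P(Z > 2.326 − δ) = Φ(0.187) = 0.5742.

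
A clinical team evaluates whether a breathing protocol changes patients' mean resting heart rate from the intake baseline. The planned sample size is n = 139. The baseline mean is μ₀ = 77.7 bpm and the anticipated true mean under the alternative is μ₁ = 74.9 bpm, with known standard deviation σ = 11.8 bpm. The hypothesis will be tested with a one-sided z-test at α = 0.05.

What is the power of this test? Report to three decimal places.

Power ≈ 0.875

Standardized effect: d = |μ₁ − μ₀| / σ = |74.9 − 77.7| / 11.8 = 0.2373
Noncentrality parameter: λ = d·√n = 0.2373 × √139 = 2.7976
One-sided α = 0.05 → critical value z_{0.05} = 1.645.
Power = P(Z > 1.645 − λ) = Φ(1.153) = 0.8755.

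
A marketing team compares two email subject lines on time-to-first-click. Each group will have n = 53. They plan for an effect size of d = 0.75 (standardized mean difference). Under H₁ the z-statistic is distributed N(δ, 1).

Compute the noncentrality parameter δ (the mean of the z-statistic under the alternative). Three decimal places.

The noncentrality parameter scales effect size by the design's sample-size factor: δ = d·√(n/2) = 0.75 × √(53/2) = 3.8609

δ ≈ 3.861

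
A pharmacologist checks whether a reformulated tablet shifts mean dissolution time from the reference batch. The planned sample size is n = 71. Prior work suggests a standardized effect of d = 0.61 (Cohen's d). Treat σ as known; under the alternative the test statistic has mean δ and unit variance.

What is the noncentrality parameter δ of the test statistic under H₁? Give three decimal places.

δ = d·√n = 0.61 × √71 = 5.1400

δ ≈ 5.140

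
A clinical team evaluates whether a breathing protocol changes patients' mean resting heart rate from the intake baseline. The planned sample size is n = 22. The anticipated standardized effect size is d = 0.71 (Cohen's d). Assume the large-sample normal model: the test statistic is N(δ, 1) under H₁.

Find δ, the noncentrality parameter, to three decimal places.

The noncentrality parameter scales effect size by the design's sample-size factor: δ = d·√n = 0.71 × √22 = 3.3302

δ ≈ 3.330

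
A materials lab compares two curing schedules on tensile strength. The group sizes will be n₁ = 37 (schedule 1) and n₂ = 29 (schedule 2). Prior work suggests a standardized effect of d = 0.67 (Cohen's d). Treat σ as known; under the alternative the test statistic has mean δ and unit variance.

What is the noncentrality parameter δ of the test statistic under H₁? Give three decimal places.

δ = d / √(1/n₁ + 1/n₂) = 0.67 / √(1/37 + 1/29) = 2.7015

δ ≈ 2.701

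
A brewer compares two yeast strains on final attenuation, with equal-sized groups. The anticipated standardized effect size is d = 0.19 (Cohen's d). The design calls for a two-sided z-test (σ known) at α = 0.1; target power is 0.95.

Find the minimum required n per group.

For power 0.95 need Φ(δ − z_{0.05}) = 0.95, so δ = z_{0.05} + z_{0.05} = 1.645 + 1.645 = 3.290.
(The Φ(−δ − z_{α/2}) term is vanishingly small for δ > 0 and is dropped in the standard sample-size formula.)
δ = d·√(n/2) ⇒ n = 2(δ/d)² = 2 × (3.290 / 0.19)² = 599.57.
Rounding up, n = 600 per group.

n = 600 per group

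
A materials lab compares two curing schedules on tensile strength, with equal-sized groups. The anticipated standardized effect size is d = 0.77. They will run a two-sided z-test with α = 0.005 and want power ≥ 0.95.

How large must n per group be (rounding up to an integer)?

Set Φ(δ − 2.807) = 0.95; then δ − 2.807 = Φ⁻¹(0.95) = 1.645, giving δ = 4.452.
(For δ > 0 the lower-tail rejection region contributes negligibly to power, so the one-term inversion is standard.)
δ = d·√(n/2) ⇒ n = 2(δ/d)² = 2 × (4.452 / 0.77)² = 66.86.
Rounding up, n = 67 per group.

n = 67 per group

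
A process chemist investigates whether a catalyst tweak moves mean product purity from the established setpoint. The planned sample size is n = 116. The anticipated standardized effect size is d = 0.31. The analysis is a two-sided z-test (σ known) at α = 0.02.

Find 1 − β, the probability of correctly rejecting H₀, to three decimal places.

Noncentrality parameter: δ = d·√n = 0.31 × √116 = 3.3388
Critical value for a two-sided test at α = 0.02: z_{α/2} = 2.326.
Power = Φ(δ − 2.326) + Φ(−δ − 2.326) = Φ(1.012) + Φ(-5.665) = 0.8443 + 0.0000 = 0.8443.

Power ≈ 0.844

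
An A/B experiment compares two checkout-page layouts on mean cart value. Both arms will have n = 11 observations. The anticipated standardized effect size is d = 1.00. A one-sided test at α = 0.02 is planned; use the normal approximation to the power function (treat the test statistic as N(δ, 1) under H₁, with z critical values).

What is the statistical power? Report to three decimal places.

Power ≈ 0.615

Noncentrality parameter: λ = d·√(n/2) = 1.00 × √(11/2) = 2.3452
One-sided α = 0.02 → critical value z_{0.02} = 2.054.
Power = P(Z > 2.054 − λ) = Φ(0.291) = 0.6146.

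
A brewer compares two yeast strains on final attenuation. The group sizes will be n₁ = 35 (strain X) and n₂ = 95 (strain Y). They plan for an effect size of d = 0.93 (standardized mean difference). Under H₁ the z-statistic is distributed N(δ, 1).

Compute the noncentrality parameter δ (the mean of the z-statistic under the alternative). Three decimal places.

δ ≈ 4.703

The noncentrality parameter scales effect size by the design's sample-size factor: δ = d / √(1/n₁ + 1/n₂) = 0.93 / √(1/35 + 1/95) = 4.7033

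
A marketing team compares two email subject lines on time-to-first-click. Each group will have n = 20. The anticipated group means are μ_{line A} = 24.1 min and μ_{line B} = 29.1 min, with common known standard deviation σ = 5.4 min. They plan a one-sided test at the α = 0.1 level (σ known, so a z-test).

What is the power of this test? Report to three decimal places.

Standardized effect: d = |μ_{line A} − μ_{line B}| / σ = |24.1 − 29.1| / 5.4 = 0.9259
Noncentrality parameter: δ = d·√(n/2) = 0.9259 × √(20/2) = 2.9280
Critical value for a one-sided test at α = 0.1: z_α = 1.282.
Power = P(Z > 1.282 − δ) = Φ(1.646) = 0.9502.

Power ≈ 0.950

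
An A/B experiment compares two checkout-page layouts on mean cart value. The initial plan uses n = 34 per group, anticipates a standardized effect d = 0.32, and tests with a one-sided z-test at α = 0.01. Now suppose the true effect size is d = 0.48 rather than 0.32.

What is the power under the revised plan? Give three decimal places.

Power ≈ 0.364

With d = 0.48: δ = d·√(n/2) = 0.48 × √(34/2) = 1.9791. Critical value z_{0.01} = 2.326.
Revised power = P(Z > 2.326 − δ) = Φ(-0.347) = 0.3642.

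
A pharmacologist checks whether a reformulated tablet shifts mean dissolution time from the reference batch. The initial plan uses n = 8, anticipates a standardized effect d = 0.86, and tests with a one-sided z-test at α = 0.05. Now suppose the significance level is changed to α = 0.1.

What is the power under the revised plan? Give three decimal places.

Power ≈ 0.875

δ = d·√n = 0.86 × √8 = 2.4324 (unchanged). New critical value: z_{0.1} = 1.282.
Revised power = Φ(δ − 1.282) = Φ(1.151) = 0.8751.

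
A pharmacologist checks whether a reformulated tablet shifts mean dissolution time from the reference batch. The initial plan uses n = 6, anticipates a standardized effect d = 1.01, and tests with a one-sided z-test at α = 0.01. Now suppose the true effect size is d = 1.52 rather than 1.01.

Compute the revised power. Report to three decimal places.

Power ≈ 0.919

With d = 1.52: δ = d·√n = 1.52 × √6 = 3.7232. Critical value z_{0.01} = 2.326.
Revised power = P(Z > 2.326 − δ) = Φ(1.397) = 0.9188.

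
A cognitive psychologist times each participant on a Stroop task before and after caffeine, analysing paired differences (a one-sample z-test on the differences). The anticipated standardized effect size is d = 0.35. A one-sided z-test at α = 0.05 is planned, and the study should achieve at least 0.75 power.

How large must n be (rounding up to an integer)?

n = 44

Set Φ(δ − 1.645) = 0.75; then δ − 1.645 = Φ⁻¹(0.75) = 0.674, giving δ = 2.319.
δ = d·√n ⇒ n = (δ/d)² = (2.319 / 0.35)² = 43.91.
Round up to the next whole unit.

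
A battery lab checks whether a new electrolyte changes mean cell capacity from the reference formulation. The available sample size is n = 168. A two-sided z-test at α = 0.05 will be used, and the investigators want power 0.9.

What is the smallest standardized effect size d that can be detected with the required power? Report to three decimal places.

d ≈ 0.250

Need Φ(δ − 1.960) = 0.9, so δ = 1.960 + 1.282 = 3.242.
(The second rejection-region term Φ(−δ − z_{α/2}) is negligible and dropped.)
δ = d·√n ⇒ d = δ/√n = 3.242/√168 = 0.2501.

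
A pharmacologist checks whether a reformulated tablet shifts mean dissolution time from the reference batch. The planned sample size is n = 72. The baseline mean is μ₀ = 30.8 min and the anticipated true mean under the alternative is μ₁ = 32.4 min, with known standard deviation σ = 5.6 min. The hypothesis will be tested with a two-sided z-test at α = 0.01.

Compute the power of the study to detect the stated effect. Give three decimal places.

Power ≈ 0.440

Standardized effect: d = |μ₁ − μ₀| / σ = |32.4 − 30.8| / 5.6 = 0.2857
Noncentrality parameter: δ = d·√n = 0.2857 × √72 = 2.4244
Critical value for a two-sided test at α = 0.01: z_{α/2} = 2.576.
Power = Φ(δ − 2.576) + Φ(−δ − 2.576) = Φ(-0.151) + Φ(-5.000) = 0.4398 + 0.0000 = 0.4398.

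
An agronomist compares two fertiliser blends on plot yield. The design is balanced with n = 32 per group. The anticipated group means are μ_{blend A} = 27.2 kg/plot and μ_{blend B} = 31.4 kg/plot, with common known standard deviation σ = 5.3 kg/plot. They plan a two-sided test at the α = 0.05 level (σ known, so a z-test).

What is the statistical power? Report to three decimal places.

Power ≈ 0.887

Standardized effect: d = |μ_{blend A} − μ_{blend B}| / σ = |27.2 − 31.4| / 5.3 = 0.7925
Noncentrality parameter: δ = d·√(n/2) = 0.7925 × √(32/2) = 3.1698
Critical value for a two-sided test at α = 0.05: z_{α/2} = 1.960.
Power = Φ(δ − 1.960) + Φ(−δ − 1.960) = Φ(1.210) + Φ(-5.130) = 0.8868 + 0.0000 = 0.8868.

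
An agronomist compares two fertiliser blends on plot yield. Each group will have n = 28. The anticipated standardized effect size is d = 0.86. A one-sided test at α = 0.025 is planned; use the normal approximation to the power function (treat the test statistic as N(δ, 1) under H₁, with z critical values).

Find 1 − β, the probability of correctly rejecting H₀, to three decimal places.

Noncentrality parameter: δ = d·√(n/2) = 0.86 × √(28/2) = 3.2178
One-sided α = 0.025 → critical value z_{0.025} = 1.960.
Power = Φ(δ − 1.960) = Φ(1.258) = 0.8958.

Power ≈ 0.896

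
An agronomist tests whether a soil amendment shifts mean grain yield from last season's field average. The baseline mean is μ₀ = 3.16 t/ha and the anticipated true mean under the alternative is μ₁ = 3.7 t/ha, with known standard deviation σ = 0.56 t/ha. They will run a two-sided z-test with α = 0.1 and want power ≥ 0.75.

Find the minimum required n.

Standardized effect: d = |μ₁ − μ₀| / σ = |3.7 − 3.16| / 0.56 = 0.9643
For power 0.75 need Φ(δ − z_{0.05}) = 0.75, so δ = z_{0.05} + z_{0.25} = 1.645 + 0.674 = 2.319.
(Ignoring the negligible lower-tail rejection probability gives the usual closed-form inversion.)
δ = d·√n ⇒ n = (δ/d)² = (2.319 / 0.9643)² = 5.79.
Round up to the next whole unit.

n = 6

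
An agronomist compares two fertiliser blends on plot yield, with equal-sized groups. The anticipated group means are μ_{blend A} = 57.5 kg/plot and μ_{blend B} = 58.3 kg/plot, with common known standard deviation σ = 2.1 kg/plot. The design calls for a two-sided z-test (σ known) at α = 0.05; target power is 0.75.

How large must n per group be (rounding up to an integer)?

Standardized effect: d = |μ_{blend A} − μ_{blend B}| / σ = |57.5 − 58.3| / 2.1 = 0.3810
For power 0.75 need Φ(δ − z_{0.025}) = 0.75, so δ = z_{0.025} + z_{0.25} = 1.960 + 0.674 = 2.634.
(Ignoring the negligible lower-tail rejection probability gives the usual closed-form inversion.)
δ = d·√(n/2) ⇒ n = 2(δ/d)² = 2 × (2.634 / 0.3810)² = 95.65.
Round up to the next whole unit.

n = 96 per group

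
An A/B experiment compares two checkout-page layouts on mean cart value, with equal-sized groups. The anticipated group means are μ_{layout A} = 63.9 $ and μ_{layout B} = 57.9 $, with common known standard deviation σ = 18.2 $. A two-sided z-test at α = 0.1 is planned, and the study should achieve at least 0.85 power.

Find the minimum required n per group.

n = 133 per group

Standardized effect: d = |μ_{layout A} − μ_{layout B}| / σ = |63.9 − 57.9| / 18.2 = 0.3297
Set Φ(δ − 1.645) = 0.85; then δ − 1.645 = Φ⁻¹(0.85) = 1.036, giving δ = 2.681.
(Ignoring the negligible lower-tail rejection probability gives the usual closed-form inversion.)
δ = d·√(n/2) ⇒ n = 2(δ/d)² = 2 × (2.681 / 0.3297)² = 132.30.
Round up to the next whole unit.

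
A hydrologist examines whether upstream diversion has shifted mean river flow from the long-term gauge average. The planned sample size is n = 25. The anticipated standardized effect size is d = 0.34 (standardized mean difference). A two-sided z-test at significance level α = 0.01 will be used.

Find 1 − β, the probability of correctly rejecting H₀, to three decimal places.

Noncentrality parameter: δ = d·√n = 0.34 × √25 = 1.7000
Two-sided α = 0.01 → critical value z_{0.005} = 2.576.
Power = Φ(δ − 2.576) + Φ(−δ − 2.576) = Φ(-0.876) + Φ(-4.276) = 0.1906 + 0.0000 = 0.1906.

Power ≈ 0.191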